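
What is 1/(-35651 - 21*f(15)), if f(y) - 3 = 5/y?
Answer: -1/35721 ≈ -2.7995e-5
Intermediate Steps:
f(y) = 3 + 5/y
1/(-35651 - 21*f(15)) = 1/(-35651 - 21*(3 + 5/15)) = 1/(-35651 - 21*(3 + 5*(1/15))) = 1/(-35651 - 21*(3 + ⅓)) = 1/(-35651 - 21*10/3) = 1/(-35651 - 70) = 1/(-35721) = -1/35721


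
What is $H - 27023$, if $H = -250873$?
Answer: $-277896$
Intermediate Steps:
$H - 27023 = -250873 - 27023 = -277896$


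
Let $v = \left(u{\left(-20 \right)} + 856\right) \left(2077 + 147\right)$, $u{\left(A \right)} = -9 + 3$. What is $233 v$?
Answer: $440463200$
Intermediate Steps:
$u{\left(A \right)} = -6$
$v = 1890400$ ($v = \left(-6 + 856\right) \left(2077 + 147\right) = 850 \cdot 2224 = 1890400$)
$233 v = 233 \cdot 1890400 = 440463200$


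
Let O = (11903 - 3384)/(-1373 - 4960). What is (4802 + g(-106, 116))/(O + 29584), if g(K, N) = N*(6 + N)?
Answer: 120035682/187346953 ≈ 0.64071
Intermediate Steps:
O = -8519/6333 (O = 8519/(-6333) = 8519*(-1/6333) = -8519/6333 ≈ -1.3452)
(4802 + g(-106, 116))/(O + 29584) = (4802 + 116*(6 + 116))/(-8519/6333 + 29584) = (4802 + 116*122)/(187346953/6333) = (4802 + 14152)*(6333/187346953) = 18954*(6333/187346953) = 120035682/187346953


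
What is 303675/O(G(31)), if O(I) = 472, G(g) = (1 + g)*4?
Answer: 303675/472 ≈ 643.38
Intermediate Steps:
G(g) = 4 + 4*g
303675/O(G(31)) = 303675/472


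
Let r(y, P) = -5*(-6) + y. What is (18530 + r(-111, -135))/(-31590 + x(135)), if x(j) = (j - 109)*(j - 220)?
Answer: -18449/33800 ≈ -0.54583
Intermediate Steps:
r(y, P) = 30 + y
x(j) = (-220 + j)*(-109 + j) (x(j) = (-109 + j)*(-220 + j) = (-220 + j)*(-109 + j))
(18530 + r(-111, -135))/(-31590 + x(135)) = (18530 + (30 - 111))/(-31590 + (23980 + 135² - 329*135)) = (18530 - 81)/(-31590 + (23980 + 18225 - 44415)) = 18449/(-31590 - 2210) = 18449/(-33800) = 18449*(-1/33800) = -18449/33800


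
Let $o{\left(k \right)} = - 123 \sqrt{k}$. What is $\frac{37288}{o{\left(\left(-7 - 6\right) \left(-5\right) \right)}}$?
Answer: $- \frac{37288 \sqrt{65}}{7995} \approx -37.602$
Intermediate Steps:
$\frac{37288}{o{\left(\left(-7 - 6\right) \left(-5\right) \right)}} = \frac{37288}{\left(-123\right) \sqrt{\left(-7 - 6\right) \left(-5\right)}} = \frac{37288}{\left(-123\right) \sqrt{\left(-13\right) \left(-5\right)}} = \frac{37288}{\left(-123\right) \sqrt{65}} = 37288 \left(- \frac{\sqrt{65}}{7995}\right) = - \frac{37288 \sqrt{65}}{7995}$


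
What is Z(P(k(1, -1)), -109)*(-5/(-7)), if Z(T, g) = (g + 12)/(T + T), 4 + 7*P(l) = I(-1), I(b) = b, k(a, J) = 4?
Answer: 97/2 ≈ 48.500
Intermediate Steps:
P(l) = -5/7 (P(l) = -4/7 + (⅐)*(-1) = -4/7 - ⅐ = -5/7)
Z(T, g) = (12 + g)/(2*T) (Z(T, g) = (12 + g)/((2*T)) = (12 + g)*(1/(2*T)) = (12 + g)/(2*T))
Z(P(k(1, -1)), -109)*(-5/(-7)) = ((12 - 109)/(2*(-5/7)))*(-5/(-7)) = ((½)*(-7/5)*(-97))*(-5*(-⅐)) = (679/10)*(5/7) = 97/2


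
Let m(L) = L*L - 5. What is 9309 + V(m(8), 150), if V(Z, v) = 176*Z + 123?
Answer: 19816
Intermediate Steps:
m(L) = -5 + L² (m(L) = L² - 5 = -5 + L²)
V(Z, v) = 123 + 176*Z
9309 + V(m(8), 150) = 9309 + (123 + 176*(-5 + 8²)) = 9309 + (123 + 176*(-5 + 64)) = 9309 + (123 + 176*59) = 9309 + (123 + 10384) = 9309 + 10507 = 19816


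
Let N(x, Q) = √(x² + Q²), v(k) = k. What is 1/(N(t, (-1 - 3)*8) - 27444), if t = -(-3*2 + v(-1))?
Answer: -27444/753172063 - √1073/753172063 ≈ -3.6481e-5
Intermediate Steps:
t = 7 (t = -(-3*2 - 1) = -(-6 - 1) = -1*(-7) = 7)
N(x, Q) = √(Q² + x²)
1/(N(t, (-1 - 3)*8) - 27444) = 1/(√(((-1 - 3)*8)² + 7²) - 27444) = 1/(√((-4*8)² + 49) - 27444) = 1/(√((-32)² + 49) - 27444) = 1/(√(1024 + 49) - 27444) = 1/(√1073 - 27444) = 1/(-27444 + √1073)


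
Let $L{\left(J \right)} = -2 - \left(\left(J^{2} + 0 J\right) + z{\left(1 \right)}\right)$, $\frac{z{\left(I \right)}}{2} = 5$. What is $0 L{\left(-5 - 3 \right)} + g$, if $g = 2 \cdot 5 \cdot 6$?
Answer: $60$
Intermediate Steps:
$g = 60$ ($g = 10 \cdot 6 = 60$)
$z{\left(I \right)} = 10$ ($z{\left(I \right)} = 2 \cdot 5 = 10$)
$L{\left(J \right)} = -12 - J^{2}$ ($L{\left(J \right)} = -2 - \left(\left(J^{2} + 0 J\right) + 10\right) = -2 - \left(\left(J^{2} + 0\right) + 10\right) = -2 - \left(J^{2} + 10\right) = -2 - \left(10 + J^{2}\right) = -12 - J^{2}$)
$0 L{\left(-5 - 3 \right)} + g = 0 \left(-12 - \left(-5 - 3\right)^{2}\right) + 60 = 0 \left(-12 - \left(-8\right)^{2}\right) + 60 = 0 \left(-12 - 64\right) + 60 = 0 \left(-76\right) + 60 = 0 + 60 = 60$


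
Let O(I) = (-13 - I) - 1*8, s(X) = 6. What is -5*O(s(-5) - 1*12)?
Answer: 75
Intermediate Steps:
O(I) = -21 - I (O(I) = (-13 - I) - 8 = -21 - I)
-5*O(s(-5) - 1*12) = -5*(-21 - (6 - 1*12)) = -5*(-21 - (6 - 12)) = -5*(-21 - 1*(-6)) = -5*(-21 + 6) = -5*(-15) = 75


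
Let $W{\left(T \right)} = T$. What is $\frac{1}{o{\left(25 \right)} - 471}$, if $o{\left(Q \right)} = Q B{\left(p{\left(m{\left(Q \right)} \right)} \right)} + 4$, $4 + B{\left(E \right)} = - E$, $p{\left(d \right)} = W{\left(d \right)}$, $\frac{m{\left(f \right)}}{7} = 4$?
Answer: $- \frac{1}{1267} \approx -0.00078927$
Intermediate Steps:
$m{\left(f \right)} = 28$ ($m{\left(f \right)} = 7 \cdot 4 = 28$)
$p{\left(d \right)} = d$
$B{\left(E \right)} = -4 - E$
$o{\left(Q \right)} = 4 - 32 Q$ ($o{\left(Q \right)} = Q \left(-4 - 28\right) + 4 = Q \left(-32\right) + 4 = - 32 Q + 4 = 4 - 32 Q$)
$\frac{1}{o{\left(25 \right)} - 471} = \frac{1}{\left(4 - 800\right) - 471} = \frac{1}{-796 - 471} = \frac{1}{-1267} = - \frac{1}{1267}$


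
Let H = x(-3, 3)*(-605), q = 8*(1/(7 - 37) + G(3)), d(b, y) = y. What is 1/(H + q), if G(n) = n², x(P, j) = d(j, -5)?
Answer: 15/46451 ≈ 0.00032292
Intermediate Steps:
x(P, j) = -5
q = 1076/15 (q = 8*(1/(7 - 37) + 3²) = 8*(1/(-30) + 9) = 8*(-1/30 + 9) = 8*(269/30) = 1076/15 ≈ 71.733)
H = 3025 (H = -5*(-605) = 3025)
1/(H + q) = 1/(3025 + 1076/15) = 1/(46451/15) = 15/46451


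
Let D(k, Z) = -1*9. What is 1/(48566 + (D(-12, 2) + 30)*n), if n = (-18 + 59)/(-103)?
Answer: 103/5001437 ≈ 2.0594e-5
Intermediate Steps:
D(k, Z) = -9
n = -41/103 (n = 41*(-1/103) = -41/103 ≈ -0.39806)
1/(48566 + (D(-12, 2) + 30)*n) = 1/(48566 + (-9 + 30)*(-41/103)) = 1/(48566 + 21*(-41/103)) = 1/(48566 - 861/103) = 1/(5001437/103) = 103/5001437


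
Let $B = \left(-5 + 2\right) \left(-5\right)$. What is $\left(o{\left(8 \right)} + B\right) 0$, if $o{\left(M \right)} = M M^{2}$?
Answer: $0$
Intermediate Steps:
$o{\left(M \right)} = M^{3}$
$B = 15$ ($B = \left(-3\right) \left(-5\right) = 15$)
$\left(o{\left(8 \right)} + B\right) 0 = \left(8^{3} + 15\right) 0 = \left(512 + 15\right) 0 = 527 \cdot 0 = 0$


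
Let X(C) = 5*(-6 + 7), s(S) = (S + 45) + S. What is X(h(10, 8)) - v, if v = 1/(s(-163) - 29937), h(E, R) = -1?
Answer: 151091/30218 ≈ 5.0000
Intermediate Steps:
s(S) = 45 + 2*S (s(S) = (45 + S) + S = 45 + 2*S)
X(C) = 5 (X(C) = 5*1 = 5)
v = -1/30218 (v = 1/((45 + 2*(-163)) - 29937) = 1/((45 - 326) - 29937) = 1/(-281 - 29937) = 1/(-30218) = -1/30218 ≈ -3.3093e-5)
X(h(10, 8)) - v = 5 - 1*(-1/30218) = 5 + 1/30218 = 151091/30218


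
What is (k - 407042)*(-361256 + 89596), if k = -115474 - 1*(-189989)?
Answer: 90334284820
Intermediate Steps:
k = 74515 (k = -115474 + 189989 = 74515)
(k - 407042)*(-361256 + 89596) = (74515 - 407042)*(-361256 + 89596) = -332527*(-271660) = 90334284820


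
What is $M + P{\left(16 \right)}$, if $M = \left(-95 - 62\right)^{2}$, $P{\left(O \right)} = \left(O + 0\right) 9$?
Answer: $24793$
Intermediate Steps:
$P{\left(O \right)} = 9 O$ ($P{\left(O \right)} = O 9 = 9 O$)
$M = 24649$ ($M = \left(-157\right)^{2} = 24649$)
$M + P{\left(16 \right)} = 24649 + 9 \cdot 16 = 24649 + 144 = 24793$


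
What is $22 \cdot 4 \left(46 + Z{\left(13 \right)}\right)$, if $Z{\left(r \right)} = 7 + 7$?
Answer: $5280$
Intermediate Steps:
$Z{\left(r \right)} = 14$
$22 \cdot 4 \left(46 + Z{\left(13 \right)}\right) = 22 \cdot 4 \left(46 + 14\right) = 88 \cdot 60 = 5280$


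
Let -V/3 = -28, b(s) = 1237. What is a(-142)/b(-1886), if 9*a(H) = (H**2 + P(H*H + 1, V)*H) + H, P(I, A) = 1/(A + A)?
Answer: 1681777/935172 ≈ 1.7984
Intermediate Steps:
V = 84 (V = -3*(-28) = 84)
P(I, A) = 1/(2*A)
a(H) = H**2/9 + 169*H/1512 (a(H) = ((H**2 + ((1/2)/84)*H) + H)/9 = ((H**2 + ((1/2)*(1/84))*H) + H)/9 = ((H**2 + H/168) + H)/9 = (H**2 + 169*H/168)/9 = H**2/9 + 169*H/1512)
a(-142)/b(-1886) = ((1/1512)*(-142)*(169 + 168*(-142)))/1237 = ((1/1512)*(-142)*(169 - 23856))*(1/1237) = ((1/1512)*(-142)*(-23687))*(1/1237) = (1681777/756)*(1/1237) = 1681777/935172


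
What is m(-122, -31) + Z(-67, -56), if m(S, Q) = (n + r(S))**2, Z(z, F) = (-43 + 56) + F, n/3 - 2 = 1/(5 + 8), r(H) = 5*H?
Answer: 61599534/169 ≈ 3.6449e+5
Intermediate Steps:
n = 81/13 (n = 6 + 3/(5 + 8) = 6 + 3/13 = 81/13 ≈ 6.2308)
Z(z, F) = 13 + F
m(S, Q) = (81/13 + 5*S)**2
m(-122, -31) + Z(-67, -56) = (81 + 65*(-122))**2/169 + (13 - 56) = (81 - 7930)**2/169 - 43 = (1/169)*(-7849)**2 - 43 = (1/169)*61606801 - 43 = 61606801/169 - 43 = 61599534/169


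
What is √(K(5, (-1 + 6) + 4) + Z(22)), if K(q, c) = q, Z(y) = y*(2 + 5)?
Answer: √159 ≈ 12.610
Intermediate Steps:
Z(y) = 7*y (Z(y) = y*7 = 7*y)
√(K(5, (-1 + 6) + 4) + Z(22)) = √(5 + 7*22) = √(5 + 154) = √159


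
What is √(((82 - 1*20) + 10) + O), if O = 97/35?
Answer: √91595/35 ≈ 8.6470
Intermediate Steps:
O = 97/35 (O = 97*(1/35) = 97/35 ≈ 2.7714)
√(((82 - 1*20) + 10) + O) = √(((82 - 1*20) + 10) + 97/35) = √(((82 - 20) + 10) + 97/35) = √((62 + 10) + 97/35) = √(72 + 97/35) = √(2617/35) = √91595/35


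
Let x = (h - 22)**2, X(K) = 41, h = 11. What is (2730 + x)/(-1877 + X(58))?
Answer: -2851/1836 ≈ -1.5528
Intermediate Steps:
x = 121 (x = (11 - 22)**2 = (-11)**2 = 121)
(2730 + x)/(-1877 + X(58)) = (2730 + 121)/(-1877 + 41) = 2851/(-1836) = 2851*(-1/1836) = -2851/1836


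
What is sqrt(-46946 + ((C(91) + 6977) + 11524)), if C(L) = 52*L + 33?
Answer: 8*I*sqrt(370) ≈ 153.88*I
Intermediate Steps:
C(L) = 33 + 52*L
sqrt(-46946 + ((C(91) + 6977) + 11524)) = sqrt(-46946 + (((33 + 52*91) + 6977) + 11524)) = sqrt(-46946 + (((33 + 4732) + 6977) + 11524)) = sqrt(-46946 + ((4765 + 6977) + 11524)) = sqrt(-46946 + (11742 + 11524)) = sqrt(-46946 + 23266) = sqrt(-23680) = 8*I*sqrt(370)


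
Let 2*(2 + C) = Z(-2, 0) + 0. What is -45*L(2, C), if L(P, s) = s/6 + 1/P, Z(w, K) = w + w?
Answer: 15/2 ≈ 7.5000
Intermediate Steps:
Z(w, K) = 2*w
C = -4 (C = -2 + (2*(-2) + 0)/2 = -2 + (-4 + 0)/2 = -2 + (½)*(-4) = -2 - 2 = -4)
L(P, s) = 1/P + s/6 (L(P, s) = s*(⅙) + 1/P = s/6 + 1/P = 1/P + s/6)
-45*L(2, C) = -45*(1/2 + (⅙)*(-4)) = -45*(½ - ⅔) = -45*(-⅙) = 15/2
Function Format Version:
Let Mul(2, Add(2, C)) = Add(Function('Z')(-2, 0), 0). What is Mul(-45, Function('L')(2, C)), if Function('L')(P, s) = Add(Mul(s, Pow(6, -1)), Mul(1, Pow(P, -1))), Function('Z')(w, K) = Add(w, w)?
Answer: Rational(15, 2) ≈ 7.5000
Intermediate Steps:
Function('Z')(w, K) = Mul(2, w)
C = -4 (C = Add(-2, Mul(Rational(1, 2), Add(Mul(2, -2), 0))) = Add(-2, Mul(Rational(1, 2), Add(-4, 0))) = Add(-2, Mul(Rational(1, 2), -4)) = Add(-2, -2) = -4)
Function('L')(P, s) = Add(Pow(P, -1), Mul(Rational(1, 6), s)) (Function('L')(P, s) = Add(Mul(s, Rational(1, 6)), Pow(P, -1)) = Add(Mul(Rational(1, 6), s), Pow(P, -1)) = Add(Pow(P, -1), Mul(Rational(1, 6), s)))
Mul(-45, Function('L')(2, C)) = Mul(-45, Add(Pow(2, -1), Mul(Rational(1, 6), -4))) = Mul(-45, Add(Rational(1, 2), Rational(-2, 3))) = Mul(-45, Rational(-1, 6)) = Rational(15, 2)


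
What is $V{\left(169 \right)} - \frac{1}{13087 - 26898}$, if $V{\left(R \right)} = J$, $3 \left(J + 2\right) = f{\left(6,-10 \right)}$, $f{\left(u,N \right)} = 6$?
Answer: $\frac{1}{13811} \approx 7.2406 \cdot 10^{-5}$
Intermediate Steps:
$J = 0$ ($J = -2 + \frac{1}{3} \cdot 6 = -2 + 2 = 0$)
$V{\left(R \right)} = 0$
$V{\left(169 \right)} - \frac{1}{13087 - 26898} = 0 - \frac{1}{13087 - 26898} = 0 - \frac{1}{-13811} = 0 - - \frac{1}{13811} = 0 + \frac{1}{13811} = \frac{1}{13811}$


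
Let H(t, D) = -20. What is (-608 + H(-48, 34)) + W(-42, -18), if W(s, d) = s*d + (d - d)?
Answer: 128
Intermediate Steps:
W(s, d) = d*s (W(s, d) = d*s + 0 = d*s)
(-608 + H(-48, 34)) + W(-42, -18) = (-608 - 20) - 18*(-42) = -628 + 756 = 128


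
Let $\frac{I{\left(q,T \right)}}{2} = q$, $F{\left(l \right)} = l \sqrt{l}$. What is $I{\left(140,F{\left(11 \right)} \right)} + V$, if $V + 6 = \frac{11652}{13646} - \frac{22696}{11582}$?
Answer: $\frac{10782597044}{39511993} \approx 272.89$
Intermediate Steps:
$F{\left(l \right)} = l^{\frac{3}{2}}$
$I{\left(q,T \right)} = 2 q$
$V = - \frac{280760996}{39511993}$ ($V = -6 + \left(\frac{11652}{13646} - \frac{22696}{11582}\right) = -6 + \left(11652 \cdot \frac{1}{13646} - \frac{11348}{5791}\right) = -6 + \left(\frac{5826}{6823} - \frac{11348}{5791}\right) = -6 - \frac{43689038}{39511993} = - \frac{280760996}{39511993} \approx -7.1057$)
$I{\left(140,F{\left(11 \right)} \right)} + V = 2 \cdot 140 - \frac{280760996}{39511993} = 280 - \frac{280760996}{39511993} = \frac{10782597044}{39511993}$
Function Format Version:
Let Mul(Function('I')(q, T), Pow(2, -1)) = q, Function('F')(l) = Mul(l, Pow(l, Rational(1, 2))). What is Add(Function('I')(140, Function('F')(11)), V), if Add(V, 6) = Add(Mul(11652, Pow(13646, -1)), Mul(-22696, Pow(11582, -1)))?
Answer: Rational(10782597044, 39511993) ≈ 272.89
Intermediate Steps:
Function('F')(l) = Pow(l, Rational(3, 2))
Function('I')(q, T) = Mul(2, q)
V = Rational(-280760996, 39511993) (V = Add(-6, Add(Mul(11652, Pow(13646, -1)), Mul(-22696, Pow(11582, -1)))) = Add(-6, Add(Mul(11652, Rational(1, 13646)), Mul(-22696, Rational(1, 11582)))) = Add(-6, Add(Rational(5826, 6823), Rational(-11348, 5791))) = Add(-6, Rational(-43689038, 39511993)) = Rational(-280760996, 39511993) ≈ -7.1057)
Add(Function('I')(140, Function('F')(11)), V) = Add(Mul(2, 140), Rational(-280760996, 39511993)) = Add(280, Rational(-280760996, 39511993)) = Rational(10782597044, 39511993)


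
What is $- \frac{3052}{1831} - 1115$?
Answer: $- \frac{2044617}{1831} \approx -1116.7$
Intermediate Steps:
$- \frac{3052}{1831} - 1115 = - \frac{2044617}{1831}$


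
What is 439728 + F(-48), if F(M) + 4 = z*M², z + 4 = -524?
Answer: -776788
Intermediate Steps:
z = -528 (z = -4 - 524 = -528)
F(M) = -4 - 528*M²
439728 + F(-48) = 439728 + (-4 - 528*(-48)²) = 439728 + (-4 - 528*2304) = 439728 + (-4 - 1216512) = 439728 - 1216516 = -776788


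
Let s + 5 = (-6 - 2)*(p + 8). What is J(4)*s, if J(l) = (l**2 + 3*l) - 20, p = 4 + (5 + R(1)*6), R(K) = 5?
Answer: -3048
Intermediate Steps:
p = 39 (p = 4 + (5 + 5*6) = 4 + (5 + 30) = 4 + 35 = 39)
J(l) = -20 + l**2 + 3*l
s = -381 (s = -5 + (-6 - 2)*(39 + 8) = -5 - 8*47 = -5 - 376 = -381)
J(4)*s = (-20 + 4**2 + 3*4)*(-381) = (-20 + 16 + 12)*(-381) = 8*(-381) = -3048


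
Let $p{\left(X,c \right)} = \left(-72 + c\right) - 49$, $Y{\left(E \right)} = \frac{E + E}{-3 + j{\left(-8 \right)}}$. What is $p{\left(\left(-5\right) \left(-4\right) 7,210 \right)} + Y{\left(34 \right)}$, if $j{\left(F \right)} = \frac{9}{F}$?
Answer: $\frac{2393}{33} \approx 72.515$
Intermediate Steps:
$Y{\left(E \right)} = - \frac{16 E}{33}$ ($Y{\left(E \right)} = \frac{E + E}{-3 + \frac{9}{-8}} = \frac{2 E}{-3 + 9 \left(- \frac{1}{8}\right)} = \frac{2 E}{-3 - \frac{9}{8}} = \frac{2 E}{- \frac{33}{8}} = 2 E \left(- \frac{8}{33}\right) = - \frac{16 E}{33}$)
$p{\left(X,c \right)} = -121 + c$
$p{\left(\left(-5\right) \left(-4\right) 7,210 \right)} + Y{\left(34 \right)} = \left(-121 + 210\right) - \frac{544}{33} = 89 - \frac{544}{33} = \frac{2393}{33}$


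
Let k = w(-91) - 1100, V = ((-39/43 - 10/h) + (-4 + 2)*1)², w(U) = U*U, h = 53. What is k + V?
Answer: 37346745246/5193841 ≈ 7190.6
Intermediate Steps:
w(U) = U²
V = 49773025/5193841 (V = ((-39/43 - 10/53) + (-4 + 2)*1)² = ((-39*1/43 - 10*1/53) - 2*1)² = ((-39/43 - 10/53) - 2)² = (-2497/2279 - 2)² = (-7055/2279)² = 49773025/5193841 ≈ 9.5831)
k = 7181 (k = (-91)² - 1100 = 8281 - 1100 = 7181)
k + V = 7181 + 49773025/5193841 = 37346745246/5193841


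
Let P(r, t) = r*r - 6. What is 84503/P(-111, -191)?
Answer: 84503/12315 ≈ 6.8618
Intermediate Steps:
P(r, t) = -6 + r² (P(r, t) = r² - 6 = -6 + r²)
84503/P(-111, -191) = 84503/(-6 + (-111)²) = 84503/(-6 + 12321) = 84503/12315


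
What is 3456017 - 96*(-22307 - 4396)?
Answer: 6019505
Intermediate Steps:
3456017 - 96*(-22307 - 4396) = 3456017 - 96*(-26703) = 3456017 - 1*(-2563488) = 3456017 + 2563488 = 6019505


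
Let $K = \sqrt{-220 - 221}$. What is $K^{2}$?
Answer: $-441$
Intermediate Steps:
$K = 21 i$ ($K = \sqrt{-441} = 21 i \approx 21.0 i$)
$K^{2} = \left(21 i\right)^{2} = -441$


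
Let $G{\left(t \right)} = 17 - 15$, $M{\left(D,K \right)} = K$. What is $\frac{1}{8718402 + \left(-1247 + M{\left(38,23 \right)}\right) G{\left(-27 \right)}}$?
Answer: $\frac{1}{8715954} \approx 1.1473 \cdot 10^{-7}$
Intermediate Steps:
$G{\left(t \right)} = 2$ ($G{\left(t \right)} = 17 - 15 = 2$)
$\frac{1}{8718402 + \left(-1247 + M{\left(38,23 \right)}\right) G{\left(-27 \right)}} = \frac{1}{8718402 + \left(-1247 + 23\right) 2} = \frac{1}{8718402 - 2448} = \frac{1}{8715954}$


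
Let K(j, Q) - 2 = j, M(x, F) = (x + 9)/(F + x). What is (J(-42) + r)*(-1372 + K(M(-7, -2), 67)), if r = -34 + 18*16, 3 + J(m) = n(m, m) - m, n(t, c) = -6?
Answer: -3539284/9 ≈ -3.9325e+5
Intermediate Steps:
M(x, F) = (9 + x)/(F + x)
K(j, Q) = 2 + j
J(m) = -9 - m (J(m) = -3 + (-6 - m) = -9 - m)
r = 254 (r = -34 + 288 = 254)
(J(-42) + r)*(-1372 + K(M(-7, -2), 67)) = ((-9 - 1*(-42)) + 254)*(-1372 + (2 + (9 - 7)/(-2 - 7))) = ((-9 + 42) + 254)*(-1372 + (2 + 2/(-9))) = (33 + 254)*(-1372 + (2 - 1/9*2)) = 287*(-1372 + (2 - 2/9)) = 287*(-1372 + 16/9) = 287*(-12332/9) = -3539284/9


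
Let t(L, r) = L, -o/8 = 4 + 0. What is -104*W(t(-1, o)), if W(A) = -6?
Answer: 624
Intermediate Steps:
o = -32 (o = -8*(4 + 0) = -8*4 = -32)
-104*W(t(-1, o)) = -104*(-6) = 624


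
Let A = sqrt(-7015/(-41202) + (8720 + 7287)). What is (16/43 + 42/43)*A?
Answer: 29*sqrt(3019316569962)/295281 ≈ 170.65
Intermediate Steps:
A = sqrt(3019316569962)/13734 (A = sqrt(-7015*(-1/41202) + 16007) = sqrt(7015/41202 + 16007) = sqrt(659527429/41202) = sqrt(3019316569962)/13734 ≈ 126.52)
(16/43 + 42/43)*A = (16/43 + 42/43)*(sqrt(3019316569962)/13734) = 58*(sqrt(3019316569962)/13734)/43 = 29*sqrt(3019316569962)/295281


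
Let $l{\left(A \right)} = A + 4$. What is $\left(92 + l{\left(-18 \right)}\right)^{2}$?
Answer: $6084$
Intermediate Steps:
$l{\left(A \right)} = 4 + A$
$\left(92 + l{\left(-18 \right)}\right)^{2} = \left(92 + \left(4 - 18\right)\right)^{2} = \left(92 - 14\right)^{2} = 78^{2} = 6084$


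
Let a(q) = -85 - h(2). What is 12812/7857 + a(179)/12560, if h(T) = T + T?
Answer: 160219447/98683920 ≈ 1.6236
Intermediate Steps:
h(T) = 2*T
a(q) = -89 (a(q) = -85 - 2*2 = -85 - 1*4 = -85 - 4 = -89)
12812/7857 + a(179)/12560 = 12812/7857 - 89/12560 = 160219447/98683920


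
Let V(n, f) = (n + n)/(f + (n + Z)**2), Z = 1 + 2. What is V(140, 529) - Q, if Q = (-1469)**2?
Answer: -22634852789/10489 ≈ -2.1580e+6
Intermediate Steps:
Q = 2157961
Z = 3
V(n, f) = 2*n/(f + (3 + n)**2) (V(n, f) = (n + n)/(f + (n + 3)**2) = (2*n)/(f + (3 + n)**2) = 2*n/(f + (3 + n)**2))
V(140, 529) - Q = 2*140/(529 + (3 + 140)**2) - 1*2157961 = 2*140/(529 + 143**2) - 2157961 = 2*140/(529 + 20449) - 2157961 = 2*140/20978 - 2157961 = 2*140*(1/20978) - 2157961 = 140/10489 - 2157961 = -22634852789/10489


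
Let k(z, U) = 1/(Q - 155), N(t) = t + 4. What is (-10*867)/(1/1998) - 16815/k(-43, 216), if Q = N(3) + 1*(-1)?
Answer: -14817225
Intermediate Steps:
N(t) = 4 + t
Q = 6 (Q = (4 + 3) + 1*(-1) = 7 - 1 = 6)
k(z, U) = -1/149 (k(z, U) = 1/(6 - 155) = 1/(-149) = -1/149)
(-10*867)/(1/1998) - 16815/k(-43, 216) = (-10*867)/(1/1998) - 16815/(-1/149) = -8670/1/1998 - 16815*(-149) = -8670*1998 + 2505435 = -17322660 + 2505435 = -14817225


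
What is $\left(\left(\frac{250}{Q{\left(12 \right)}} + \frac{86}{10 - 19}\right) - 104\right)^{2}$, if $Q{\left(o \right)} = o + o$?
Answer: $\frac{13786369}{1296} \approx 10638.0$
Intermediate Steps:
$Q{\left(o \right)} = 2 o$
$\left(\left(\frac{250}{Q{\left(12 \right)}} + \frac{86}{10 - 19}\right) - 104\right)^{2} = \left(\left(\frac{250}{2 \cdot 12} + \frac{86}{10 - 19}\right) - 104\right)^{2} = \left(\left(\frac{250}{24} + \frac{86}{10 - 19}\right) - 104\right)^{2} = \left(\left(250 \cdot \frac{1}{24} + \frac{86}{-9}\right) - 104\right)^{2} = \left(\left(\frac{125}{12} + 86 \left(- \frac{1}{9}\right)\right) - 104\right)^{2} = \left(\left(\frac{125}{12} - \frac{86}{9}\right) - 104\right)^{2} = \left(\frac{31}{36} - 104\right)^{2} = \left(- \frac{3713}{36}\right)^{2} = \frac{13786369}{1296}$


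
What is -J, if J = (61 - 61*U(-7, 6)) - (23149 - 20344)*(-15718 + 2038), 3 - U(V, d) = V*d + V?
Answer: -38369289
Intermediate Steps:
U(V, d) = 3 - V - V*d (U(V, d) = 3 - (V*d + V) = 3 - (V + V*d) = 3 + (-V - V*d) = 3 - V - V*d)
J = 38369289 (J = (61 - 61*(3 - 1*(-7) - 1*(-7)*6)) - (23149 - 20344)*(-15718 + 2038) = (61 - 61*(3 + 7 + 42)) - 2805*(-13680) = (61 - 61*52) - 1*(-38372400) = (61 - 3172) + 38372400 = -3111 + 38372400 = 38369289)
-J = -1*38369289 = -38369289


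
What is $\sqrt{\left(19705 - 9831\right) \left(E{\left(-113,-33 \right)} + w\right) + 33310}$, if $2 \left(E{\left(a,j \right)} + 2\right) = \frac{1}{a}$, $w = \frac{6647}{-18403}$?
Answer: $\frac{\sqrt{43036854598202927}}{2079539} \approx 99.759$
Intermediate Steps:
$w = - \frac{6647}{18403}$ ($w = 6647 \left(- \frac{1}{18403}\right) = - \frac{6647}{18403} \approx -0.36119$)
$E{\left(a,j \right)} = -2 + \frac{1}{2 a}$
$\sqrt{\left(19705 - 9831\right) \left(E{\left(-113,-33 \right)} + w\right) + 33310} = \sqrt{\left(19705 - 9831\right) \left(\left(-2 + \frac{1}{2 \left(-113\right)}\right) - \frac{6647}{18403}\right) + 33310} = \sqrt{9874 \left(\left(-2 + \frac{1}{2} \left(- \frac{1}{113}\right)\right) - \frac{6647}{18403}\right) + 33310} = \sqrt{9874 \left(\left(-2 - \frac{1}{226}\right) - \frac{6647}{18403}\right) + 33310} = \sqrt{9874 \left(- \frac{453}{226} - \frac{6647}{18403}\right) + 33310} = \sqrt{9874 \left(- \frac{9838781}{4159078}\right) + 33310} = \sqrt{- \frac{48574061797}{2079539} + 33310} = \sqrt{\frac{20695382293}{2079539}} = \frac{\sqrt{43036854598202927}}{2079539}$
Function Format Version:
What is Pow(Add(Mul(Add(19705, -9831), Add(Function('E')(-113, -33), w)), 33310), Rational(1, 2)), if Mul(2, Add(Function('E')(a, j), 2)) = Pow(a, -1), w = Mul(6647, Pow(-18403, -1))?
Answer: Mul(Rational(1, 2079539), Pow(43036854598202927, Rational(1, 2))) ≈ 99.759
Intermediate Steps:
w = Rational(-6647, 18403) (w = Mul(6647, Rational(-1, 18403)) = Rational(-6647, 18403) ≈ -0.36119)
Function('E')(a, j) = Add(-2, Mul(Rational(1, 2), Pow(a, -1)))
Pow(Add(Mul(Add(19705, -9831), Add(Function('E')(-113, -33), w)), 33310), Rational(1, 2)) = Pow(Add(Mul(Add(19705, -9831), Add(Add(-2, Mul(Rational(1, 2), Pow(-113, -1))), Rational(-6647, 18403))), 33310), Rational(1, 2)) = Pow(Add(Mul(9874, Add(Add(-2, Mul(Rational(1, 2), Rational(-1, 113))), Rational(-6647, 18403))), 33310), Rational(1, 2)) = Pow(Add(Mul(9874, Add(Add(-2, Rational(-1, 226)), Rational(-6647, 18403))), 33310), Rational(1, 2)) = Pow(Add(Mul(9874, Add(Rational(-453, 226), Rational(-6647, 18403))), 33310), Rational(1, 2)) = Pow(Add(Mul(9874, Rational(-9838781, 4159078)), 33310), Rational(1, 2)) = Pow(Add(Rational(-48574061797, 2079539), 33310), Rational(1, 2)) = Pow(Rational(20695382293, 2079539), Rational(1, 2)) = Mul(Rational(1, 2079539), Pow(43036854598202927, Rational(1, 2)))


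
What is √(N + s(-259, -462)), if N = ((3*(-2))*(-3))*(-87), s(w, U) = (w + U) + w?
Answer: I*√2546 ≈ 50.458*I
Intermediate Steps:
s(w, U) = U + 2*w (s(w, U) = (U + w) + w = U + 2*w)
N = -1566 (N = -6*(-3)*(-87) = 18*(-87) = -1566)
√(N + s(-259, -462)) = √(-1566 + (-462 + 2*(-259))) = √(-1566 + (-462 - 518)) = √(-1566 - 980) = √(-2546) = I*√2546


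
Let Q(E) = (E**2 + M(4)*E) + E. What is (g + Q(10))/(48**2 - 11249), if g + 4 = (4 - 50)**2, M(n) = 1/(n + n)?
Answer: -8893/35780 ≈ -0.24855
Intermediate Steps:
M(n) = 1/(2*n)
Q(E) = E**2 + 9*E/8 (Q(E) = (E**2 + ((1/2)/4)*E) + E = (E**2 + ((1/2)*(1/4))*E) + E = (E**2 + E/8) + E = E**2 + 9*E/8)
g = 2112 (g = -4 + (4 - 50)**2 = -4 + (-46)**2 = -4 + 2116 = 2112)
(g + Q(10))/(48**2 - 11249) = (2112 + (1/8)*10*(9 + 8*10))/(48**2 - 11249) = (2112 + (1/8)*10*(9 + 80))/(2304 - 11249) = (2112 + (1/8)*10*89)/(-8945) = (2112 + 445/4)*(-1/8945) = (8893/4)*(-1/8945) = -8893/35780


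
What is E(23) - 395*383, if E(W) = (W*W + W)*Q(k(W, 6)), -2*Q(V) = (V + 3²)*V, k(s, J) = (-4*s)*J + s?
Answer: -76073365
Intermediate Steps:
k(s, J) = s - 4*J*s (k(s, J) = -4*J*s + s = s - 4*J*s)
Q(V) = -V*(9 + V)/2 (Q(V) = -(V + 3²)*V/2 = -(V + 9)*V/2 = -(9 + V)*V/2 = -V*(9 + V)/2)
E(W) = 23*W*(9 - 23*W)*(W + W²)/2 (E(W) = (W*W + W)*(-W*(1 - 4*6)*(9 + W*(1 - 4*6))/2) = (W² + W)*(-W*(1 - 24)*(9 + W*(1 - 24))/2) = (W + W²)*(-W*(-23)*(9 + W*(-23))/2) = (W + W²)*(-(-23*W)*(9 - 23*W)/2) = (W + W²)*(23*W*(9 - 23*W)/2) = 23*W*(9 - 23*W)*(W + W²)/2)
E(23) - 395*383 = -23/2*23²*(1 + 23)*(-9 + 23*23) - 395*383 = -23/2*529*24*(-9 + 529) - 151285 = -23/2*529*24*520 - 151285 = -75922080 - 151285 = -76073365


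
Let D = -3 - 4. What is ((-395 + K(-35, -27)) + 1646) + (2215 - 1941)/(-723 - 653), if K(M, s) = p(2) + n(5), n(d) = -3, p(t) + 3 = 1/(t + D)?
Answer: 4281427/3440 ≈ 1244.6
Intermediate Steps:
D = -7
p(t) = -3 + 1/(-7 + t) (p(t) = -3 + 1/(t - 7) = -3 + 1/(-7 + t))
K(M, s) = -31/5 (K(M, s) = (22 - 3*2)/(-7 + 2) - 3 = (22 - 6)/(-5) - 3 = -⅕*16 - 3 = -16/5 - 3 = -31/5)
((-395 + K(-35, -27)) + 1646) + (2215 - 1941)/(-723 - 653) = ((-395 - 31/5) + 1646) + (2215 - 1941)/(-723 - 653) = (-2006/5 + 1646) + 274/(-1376) = 6224/5 + 274*(-1/1376) = 6224/5 - 137/688 = 4281427/3440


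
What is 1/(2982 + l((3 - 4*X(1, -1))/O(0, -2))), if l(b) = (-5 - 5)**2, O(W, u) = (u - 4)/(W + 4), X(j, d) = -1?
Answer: 1/3082 ≈ 0.00032446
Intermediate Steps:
O(W, u) = (-4 + u)/(4 + W)
l(b) = 100 (l(b) = (-10)**2 = 100)
1/(2982 + l((3 - 4*X(1, -1))/O(0, -2))) = 1/(2982 + 100) = 1/3082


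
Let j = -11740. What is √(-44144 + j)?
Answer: 2*I*√13971 ≈ 236.4*I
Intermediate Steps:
√(-44144 + j) = √(-44144 - 11740) = √(-55884) = 2*I*√13971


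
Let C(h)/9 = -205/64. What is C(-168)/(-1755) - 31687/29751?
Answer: -8652329/8250944 ≈ -1.0486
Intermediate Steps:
C(h) = -1845/64 (C(h) = 9*(-205/64) = -1845/64)
C(-168)/(-1755) - 31687/29751 = -1845/64/(-1755) - 31687/29751 = -1845/64*(-1/1755) - 31687*1/29751 = 41/2496 - 31687/29751 = -8652329/8250944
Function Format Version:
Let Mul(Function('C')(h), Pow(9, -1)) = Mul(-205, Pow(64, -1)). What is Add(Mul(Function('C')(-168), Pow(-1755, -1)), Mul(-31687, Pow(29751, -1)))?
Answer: Rational(-8652329, 8250944) ≈ -1.0486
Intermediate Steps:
Function('C')(h) = Rational(-1845, 64) (Function('C')(h) = Mul(9, Mul(-205, Pow(64, -1))) = Mul(9, Mul(-205, Rational(1, 64))) = Mul(9, Rational(-205, 64)) = Rational(-1845, 64))
Add(Mul(Function('C')(-168), Pow(-1755, -1)), Mul(-31687, Pow(29751, -1))) = Add(Mul(Rational(-1845, 64), Pow(-1755, -1)), Mul(-31687, Pow(29751, -1))) = Add(Mul(Rational(-1845, 64), Rational(-1, 1755)), Mul(-31687, Rational(1, 29751))) = Add(Rational(41, 2496), Rational(-31687, 29751)) = Rational(-8652329, 8250944)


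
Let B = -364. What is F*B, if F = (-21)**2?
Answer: -160524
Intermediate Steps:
F = 441
F*B = 441*(-364) = -160524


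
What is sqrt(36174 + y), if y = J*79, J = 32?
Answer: sqrt(38702) ≈ 196.73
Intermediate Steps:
y = 2528 (y = 32*79 = 2528)
sqrt(36174 + y) = sqrt(36174 + 2528) = sqrt(38702)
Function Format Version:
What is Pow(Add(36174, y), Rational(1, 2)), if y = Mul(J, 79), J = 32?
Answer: Pow(38702, Rational(1, 2)) ≈ 196.73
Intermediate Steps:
y = 2528 (y = Mul(32, 79) = 2528)
Pow(Add(36174, y), Rational(1, 2)) = Pow(Add(36174, 2528), Rational(1, 2)) = Pow(38702, Rational(1, 2))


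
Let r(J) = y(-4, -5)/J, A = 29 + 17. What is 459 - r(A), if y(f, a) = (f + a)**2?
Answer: 21033/46 ≈ 457.24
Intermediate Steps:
y(f, a) = (a + f)**2
A = 46
r(J) = 81/J (r(J) = (-5 - 4)**2/J = (-9)**2/J = 81/J)
459 - r(A) = 459 - 81/46 = 21033/46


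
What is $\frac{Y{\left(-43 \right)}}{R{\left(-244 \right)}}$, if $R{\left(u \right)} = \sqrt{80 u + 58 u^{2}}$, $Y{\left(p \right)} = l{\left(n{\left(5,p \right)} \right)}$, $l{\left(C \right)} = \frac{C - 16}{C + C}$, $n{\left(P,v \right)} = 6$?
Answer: $- \frac{5 \sqrt{214598}}{5150352} \approx -0.00044972$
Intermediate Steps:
$l{\left(C \right)} = \frac{-16 + C}{2 C}$
$Y{\left(p \right)} = - \frac{5}{6}$ ($Y{\left(p \right)} = \frac{-16 + 6}{2 \cdot 6} = \frac{1}{2} \cdot \frac{1}{6} \left(-10\right) = - \frac{5}{6}$)
$R{\left(u \right)} = \sqrt{58 u^{2} + 80 u}$
$\frac{Y{\left(-43 \right)}}{R{\left(-244 \right)}} = - \frac{5}{6 \sqrt{2} \sqrt{- 244 \left(40 + 29 \left(-244\right)\right)}} = - \frac{5}{6 \sqrt{2} \sqrt{- 244 \left(40 - 7076\right)}} = - \frac{5}{6 \sqrt{2} \sqrt{\left(-244\right) \left(-7036\right)}} = - \frac{5}{6 \sqrt{2} \sqrt{1716784}} = - \frac{5}{6 \sqrt{2} \cdot 4 \sqrt{107299}} = - \frac{5}{6 \cdot 4 \sqrt{214598}} = - \frac{5 \frac{\sqrt{214598}}{858392}}{6} = - \frac{5 \sqrt{214598}}{5150352}$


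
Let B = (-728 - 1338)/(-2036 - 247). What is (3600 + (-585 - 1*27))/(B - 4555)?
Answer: -6821604/10396999 ≈ -0.65611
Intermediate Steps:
B = 2066/2283 (B = -2066/(-2283) = -2066*(-1/2283) = 2066/2283 ≈ 0.90495)
(3600 + (-585 - 1*27))/(B - 4555) = (3600 + (-585 - 1*27))/(2066/2283 - 4555) = (3600 + (-585 - 27))/(-10396999/2283) = (3600 - 612)*(-2283/10396999) = 2988*(-2283/10396999) = -6821604/10396999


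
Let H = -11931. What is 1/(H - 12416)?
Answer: -1/24347 ≈ -4.1073e-5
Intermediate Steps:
1/(H - 12416) = 1/(-11931 - 12416) = 1/(-24347) = -1/24347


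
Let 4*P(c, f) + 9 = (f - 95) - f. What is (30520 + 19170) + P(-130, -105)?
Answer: 49664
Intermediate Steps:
P(c, f) = -26 (P(c, f) = -9/4 + ((f - 95) - f)/4 = -9/4 + ((-95 + f) - f)/4 = -9/4 + (¼)*(-95) = -9/4 - 95/4 = -26)
(30520 + 19170) + P(-130, -105) = (30520 + 19170) - 26 = 49690 - 26 = 49664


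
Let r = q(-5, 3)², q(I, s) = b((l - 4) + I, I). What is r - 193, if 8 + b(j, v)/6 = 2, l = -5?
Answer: 1103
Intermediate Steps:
b(j, v) = -36 (b(j, v) = -48 + 6*2 = -48 + 12 = -36)
q(I, s) = -36
r = 1296 (r = (-36)² = 1296)
r - 193 = 1296 - 193 = 1103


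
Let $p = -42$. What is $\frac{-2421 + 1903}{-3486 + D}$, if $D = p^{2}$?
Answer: $\frac{37}{123} \approx 0.30081$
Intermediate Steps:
$D = 1764$ ($D = \left(-42\right)^{2} = 1764$)
$\frac{-2421 + 1903}{-3486 + D} = \frac{-2421 + 1903}{-3486 + 1764} = - \frac{518}{-1722} = \left(-518\right) \left(- \frac{1}{1722}\right) = \frac{37}{123}$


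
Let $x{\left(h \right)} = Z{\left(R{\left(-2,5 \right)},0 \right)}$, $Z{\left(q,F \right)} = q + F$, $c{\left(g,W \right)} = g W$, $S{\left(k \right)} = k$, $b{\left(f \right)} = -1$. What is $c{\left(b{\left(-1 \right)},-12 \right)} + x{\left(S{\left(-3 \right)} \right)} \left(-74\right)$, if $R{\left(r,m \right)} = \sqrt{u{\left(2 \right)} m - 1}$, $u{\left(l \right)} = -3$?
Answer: $12 - 296 i \approx 12.0 - 296.0 i$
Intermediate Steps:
$R{\left(r,m \right)} = \sqrt{-1 - 3 m}$ ($R{\left(r,m \right)} = \sqrt{- 3 m - 1} = \sqrt{-1 - 3 m}$)
$c{\left(g,W \right)} = W g$
$Z{\left(q,F \right)} = F + q$
$x{\left(h \right)} = 4 i$ ($x{\left(h \right)} = 0 + \sqrt{-1 - 15} = 0 + \sqrt{-16} = 0 + 4 i = 4 i$)
$c{\left(b{\left(-1 \right)},-12 \right)} + x{\left(S{\left(-3 \right)} \right)} \left(-74\right) = \left(-12\right) \left(-1\right) + 4 i \left(-74\right) = 12 - 296 i$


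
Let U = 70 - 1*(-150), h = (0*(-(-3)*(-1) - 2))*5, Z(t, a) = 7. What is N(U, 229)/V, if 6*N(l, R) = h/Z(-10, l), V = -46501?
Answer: 0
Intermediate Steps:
h = 0 (h = (0*(-3*1 - 2))*5 = (0*(-3 - 2))*5 = (0*(-5))*5 = 0*5 = 0)
U = 220 (U = 70 + 150 = 220)
N(l, R) = 0 (N(l, R) = (0/7)/6 = (0*(1/7))/6 = (1/6)*0 = 0)
N(U, 229)/V = 0/(-46501) = 0*(-1/46501) = 0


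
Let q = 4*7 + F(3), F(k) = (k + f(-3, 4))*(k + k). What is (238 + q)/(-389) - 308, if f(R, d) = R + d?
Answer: -120102/389 ≈ -308.75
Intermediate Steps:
F(k) = 2*k*(1 + k) (F(k) = (k + (-3 + 4))*(k + k) = (k + 1)*(2*k) = (1 + k)*(2*k) = 2*k*(1 + k))
q = 52 (q = 4*7 + 2*3*(1 + 3) = 28 + 2*3*4 = 28 + 24 = 52)
(238 + q)/(-389) - 308 = (238 + 52)/(-389) - 308 = 290*(-1/389) - 308 = -290/389 - 308 = -120102/389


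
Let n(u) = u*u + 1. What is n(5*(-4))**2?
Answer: 160801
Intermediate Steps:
n(u) = 1 + u**2 (n(u) = u**2 + 1 = 1 + u**2)
n(5*(-4))**2 = (1 + (5*(-4))**2)**2 = (1 + (-20)**2)**2 = (1 + 400)**2 = 401**2 = 160801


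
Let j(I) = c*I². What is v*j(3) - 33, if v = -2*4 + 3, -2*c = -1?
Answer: -111/2 ≈ -55.500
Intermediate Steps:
c = ½ (c = -½*(-1) = ½ ≈ 0.50000)
j(I) = I²/2
v = -5 (v = -8 + 3 = -5)
v*j(3) - 33 = -5*3²/2 - 33 = -5*9/2 - 33 = -45/2 - 33 = -111/2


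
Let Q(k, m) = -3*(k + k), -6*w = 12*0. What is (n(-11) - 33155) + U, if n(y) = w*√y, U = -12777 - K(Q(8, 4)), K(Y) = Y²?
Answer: -48236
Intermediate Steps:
w = 0 (w = -2*0 = -⅙*0 = 0)
Q(k, m) = -6*k
U = -15081 (U = -12777 - (-6*8)² = -12777 - 1*(-48)² = -12777 - 1*2304 = -12777 - 2304 = -15081)
n(y) = 0 (n(y) = 0*√y = 0)
(n(-11) - 33155) + U = (0 - 33155) - 15081 = -33155 - 15081 = -48236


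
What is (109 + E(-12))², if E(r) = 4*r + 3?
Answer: 4096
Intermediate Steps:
E(r) = 3 + 4*r
(109 + E(-12))² = (109 + (3 + 4*(-12)))² = (109 + (3 - 48))² = (109 - 45)² = 64² = 4096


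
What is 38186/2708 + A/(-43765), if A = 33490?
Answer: 158051937/11851562 ≈ 13.336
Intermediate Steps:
38186/2708 + A/(-43765) = 38186/2708 + 33490/(-43765) = 38186*(1/2708) + 33490*(-1/43765) = 19093/1354 - 6698/8753 = 158051937/11851562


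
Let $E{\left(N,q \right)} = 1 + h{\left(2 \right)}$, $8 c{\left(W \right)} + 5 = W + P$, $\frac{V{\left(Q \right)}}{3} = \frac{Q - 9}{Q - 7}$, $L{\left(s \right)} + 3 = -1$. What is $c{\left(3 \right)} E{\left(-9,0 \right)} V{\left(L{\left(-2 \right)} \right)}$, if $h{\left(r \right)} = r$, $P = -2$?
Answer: $- \frac{117}{22} \approx -5.3182$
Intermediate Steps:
$L{\left(s \right)} = -4$ ($L{\left(s \right)} = -3 - 1 = -4$)
$V{\left(Q \right)} = \frac{3 \left(-9 + Q\right)}{-7 + Q}$ ($V{\left(Q \right)} = 3 \frac{Q - 9}{Q - 7} = 3 \frac{-9 + Q}{-7 + Q} = \frac{3 \left(-9 + Q\right)}{-7 + Q}$)
$c{\left(W \right)} = - \frac{7}{8} + \frac{W}{8}$ ($c{\left(W \right)} = - \frac{5}{8} + \frac{W - 2}{8} = - \frac{5}{8} + \frac{-2 + W}{8} = - \frac{5}{8} + \left(- \frac{1}{4} + \frac{W}{8}\right) = - \frac{7}{8} + \frac{W}{8}$)
$E{\left(N,q \right)} = 3$ ($E{\left(N,q \right)} = 1 + 2 = 3$)
$c{\left(3 \right)} E{\left(-9,0 \right)} V{\left(L{\left(-2 \right)} \right)} = \left(- \frac{7}{8} + \frac{1}{8} \cdot 3\right) 3 \frac{3 \left(-9 - 4\right)}{-7 - 4} = \left(- \frac{7}{8} + \frac{3}{8}\right) 3 \cdot 3 \frac{1}{-11} \left(-13\right) = \left(- \frac{1}{2}\right) 3 \cdot 3 \left(- \frac{1}{11}\right) \left(-13\right) = \left(- \frac{3}{2}\right) \frac{39}{11} = - \frac{117}{22}$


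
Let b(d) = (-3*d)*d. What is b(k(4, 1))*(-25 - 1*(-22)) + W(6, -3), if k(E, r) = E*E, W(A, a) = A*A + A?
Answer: 2346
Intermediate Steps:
W(A, a) = A + A² (W(A, a) = A² + A = A + A²)
k(E, r) = E²
b(d) = -3*d²
b(k(4, 1))*(-25 - 1*(-22)) + W(6, -3) = (-3*(4²)²)*(-25 - 1*(-22)) + 6*(1 + 6) = (-3*16²)*(-25 + 22) + 6*7 = -3*256*(-3) + 42 = -768*(-3) + 42 = 2304 + 42 = 2346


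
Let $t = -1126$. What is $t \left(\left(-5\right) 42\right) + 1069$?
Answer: $237529$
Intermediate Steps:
$t \left(\left(-5\right) 42\right) + 1069 = - 1126 \left(\left(-5\right) 42\right) + 1069 = \left(-1126\right) \left(-210\right) + 1069 = 236460 + 1069 = 237529$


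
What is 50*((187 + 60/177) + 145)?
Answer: 980400/59 ≈ 16617.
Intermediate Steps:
50*((187 + 60/177) + 145) = 50*((187 + 60*(1/177)) + 145) = 50*((187 + 20/59) + 145) = 50*(11053/59 + 145) = 50*(19608/59) = 980400/59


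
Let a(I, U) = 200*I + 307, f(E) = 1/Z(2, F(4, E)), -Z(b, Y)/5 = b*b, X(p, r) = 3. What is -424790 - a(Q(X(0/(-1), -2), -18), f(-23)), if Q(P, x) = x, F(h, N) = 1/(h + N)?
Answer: -421497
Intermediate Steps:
F(h, N) = 1/(N + h)
Z(b, Y) = -5*b² (Z(b, Y) = -5*b*b = -5*b²)
f(E) = -1/20 (f(E) = 1/(-5*2²) = 1/(-5*4) = 1/(-20) = -1/20)
a(I, U) = 307 + 200*I
-424790 - a(Q(X(0/(-1), -2), -18), f(-23)) = -424790 - (307 + 200*(-18)) = -424790 - (307 - 3600) = -424790 - 1*(-3293) = -424790 + 3293 = -421497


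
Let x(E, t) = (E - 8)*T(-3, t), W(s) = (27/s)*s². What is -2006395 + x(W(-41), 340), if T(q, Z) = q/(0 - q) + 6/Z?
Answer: -68180189/34 ≈ -2.0053e+6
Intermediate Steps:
T(q, Z) = -1 + 6/Z (T(q, Z) = q/((-q)) + 6/Z = q*(-1/q) + 6/Z = -1 + 6/Z)
W(s) = 27*s
x(E, t) = (-8 + E)*(6 - t)/t (x(E, t) = (E - 8)*((6 - t)/t) = (-8 + E)*((6 - t)/t) = (-8 + E)*(6 - t)/t)
-2006395 + x(W(-41), 340) = -2006395 - 1*(-8 + 27*(-41))*(-6 + 340)/340 = -2006395 - 1*1/340*(-8 - 1107)*334 = -2006395 - 1*1/340*(-1115)*334 = -2006395 + 37241/34 = -68180189/34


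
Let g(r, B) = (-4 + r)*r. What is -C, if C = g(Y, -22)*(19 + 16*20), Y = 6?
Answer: -4068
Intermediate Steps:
g(r, B) = r*(-4 + r)
C = 4068 (C = (6*(-4 + 6))*(19 + 16*20) = (6*2)*(19 + 320) = 12*339 = 4068)
-C = -1*4068 = -4068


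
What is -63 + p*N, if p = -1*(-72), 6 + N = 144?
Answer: 9873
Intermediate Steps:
N = 138 (N = -6 + 144 = 138)
p = 72
-63 + p*N = -63 + 72*138 = -63 + 9936 = 9873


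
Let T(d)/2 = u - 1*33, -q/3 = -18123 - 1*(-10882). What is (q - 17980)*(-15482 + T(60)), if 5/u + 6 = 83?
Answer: -4481067198/77 ≈ -5.8196e+7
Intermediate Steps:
u = 5/77 (u = 5/(-6 + 83) = 5/77 ≈ 0.064935)
q = 21723 (q = -3*(-18123 - 1*(-10882)) = -3*(-18123 + 10882) = -3*(-7241) = 21723)
T(d) = -5072/77 (T(d) = 2*(5/77 - 1*33) = 2*(5/77 - 33) = 2*(-2536/77) = -5072/77)
(q - 17980)*(-15482 + T(60)) = (21723 - 17980)*(-15482 - 5072/77) = 3743*(-1197186/77) = -4481067198/77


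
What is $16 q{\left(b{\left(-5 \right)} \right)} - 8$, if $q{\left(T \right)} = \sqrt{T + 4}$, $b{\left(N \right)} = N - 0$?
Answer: $-8 + 16 i \approx -8.0 + 16.0 i$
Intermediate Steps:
$b{\left(N \right)} = N$ ($b{\left(N \right)} = N + 0 = N$)
$q{\left(T \right)} = \sqrt{4 + T}$
$16 q{\left(b{\left(-5 \right)} \right)} - 8 = 16 \sqrt{4 - 5} - 8 = 16 \sqrt{-1} - 8 = 16 i - 8 = -8 + 16 i$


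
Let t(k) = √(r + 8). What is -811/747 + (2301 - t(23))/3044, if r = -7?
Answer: -187646/568467 ≈ -0.33009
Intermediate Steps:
t(k) = 1 (t(k) = √(-7 + 8) = √1 = 1)
-811/747 + (2301 - t(23))/3044 = -811/747 + (2301 - 1*1)/3044 = -811*1/747 + (2301 - 1)*(1/3044) = -811/747 + 2300*(1/3044) = -811/747 + 575/761 = -187646/568467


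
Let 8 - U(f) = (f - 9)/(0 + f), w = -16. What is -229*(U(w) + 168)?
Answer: -639139/16 ≈ -39946.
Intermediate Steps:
U(f) = 8 - (-9 + f)/f (U(f) = 8 - (f - 9)/(0 + f) = 8 - (-9 + f)/f)
-229*(U(w) + 168) = -229*((7 + 9/(-16)) + 168) = -229*((7 + 9*(-1/16)) + 168) = -229*((7 - 9/16) + 168) = -229*(103/16 + 168) = -229*2791/16 = -639139/16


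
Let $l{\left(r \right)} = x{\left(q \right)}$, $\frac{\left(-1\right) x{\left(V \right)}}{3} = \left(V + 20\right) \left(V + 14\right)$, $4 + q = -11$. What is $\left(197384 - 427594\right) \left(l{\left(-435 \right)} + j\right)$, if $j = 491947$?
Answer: $-113254572020$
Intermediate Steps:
$q = -15$ ($q = -4 - 11 = -15$)
$x{\left(V \right)} = - 3 \left(14 + V\right) \left(20 + V\right)$ ($x{\left(V \right)} = - 3 \left(V + 20\right) \left(V + 14\right) = - 3 \left(20 + V\right) \left(14 + V\right) = - 3 \left(14 + V\right) \left(20 + V\right)$)
$l{\left(r \right)} = 15$ ($l{\left(r \right)} = -840 - -1530 - 3 \left(-15\right)^{2} = -840 + 1530 - 675 = 15$)
$\left(197384 - 427594\right) \left(l{\left(-435 \right)} + j\right) = \left(197384 - 427594\right) \left(15 + 491947\right) = \left(-230210\right) 491962 = -113254572020$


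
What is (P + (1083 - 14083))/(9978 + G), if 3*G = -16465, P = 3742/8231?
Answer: -320997774/110863339 ≈ -2.8954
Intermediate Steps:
P = 3742/8231 (P = 3742*(1/8231) = 3742/8231 ≈ 0.45462)
G = -16465/3 (G = (⅓)*(-16465) = -16465/3 ≈ -5488.3)
(P + (1083 - 14083))/(9978 + G) = (3742/8231 + (1083 - 14083))/(9978 - 16465/3) = (3742/8231 - 13000)/(13469/3) = -106999258/8231*3/13469 = -320997774/110863339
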